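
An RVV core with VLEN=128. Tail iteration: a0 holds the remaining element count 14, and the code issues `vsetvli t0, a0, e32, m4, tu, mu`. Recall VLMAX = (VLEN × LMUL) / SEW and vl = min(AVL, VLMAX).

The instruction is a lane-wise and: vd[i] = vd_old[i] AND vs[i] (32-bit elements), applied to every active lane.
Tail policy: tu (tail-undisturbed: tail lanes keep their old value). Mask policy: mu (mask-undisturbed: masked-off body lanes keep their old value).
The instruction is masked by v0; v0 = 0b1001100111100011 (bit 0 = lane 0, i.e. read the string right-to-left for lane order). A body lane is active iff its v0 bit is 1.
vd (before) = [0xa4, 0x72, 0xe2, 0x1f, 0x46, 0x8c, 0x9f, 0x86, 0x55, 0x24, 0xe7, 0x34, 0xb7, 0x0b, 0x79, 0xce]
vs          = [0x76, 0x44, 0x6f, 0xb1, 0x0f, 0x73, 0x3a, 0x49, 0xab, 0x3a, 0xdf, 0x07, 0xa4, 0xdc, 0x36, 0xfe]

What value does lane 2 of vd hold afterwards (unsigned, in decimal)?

vd[2] = 226

VLMAX = (128 × 4) / 32 = 16 lanes
AVL=14 ≤ VLMAX=16, so vl = 14
[0] and(0xa4,0x76) = 0x24
[1] and(0x72,0x44) = 0x40
[2] mask-off/keep = 0xe2
[3] mask-off/keep = 0x1f
[4] mask-off/keep = 0x46
[5] and(0x8c,0x73) = 0x00
[6] and(0x9f,0x3a) = 0x1a
[7] and(0x86,0x49) = 0x00
[8] and(0x55,0xab) = 0x01
[9] mask-off/keep = 0x24
[10] mask-off/keep = 0xe7
[11] and(0x34,0x07) = 0x04
[12] and(0xb7,0xa4) = 0xa4
[13] mask-off/keep = 0x0b
[14] tail/keep = 0x79
[15] tail/keep = 0xce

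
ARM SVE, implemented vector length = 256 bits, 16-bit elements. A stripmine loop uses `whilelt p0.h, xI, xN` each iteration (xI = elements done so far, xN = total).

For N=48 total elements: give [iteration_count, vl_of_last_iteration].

256-bit reg / 16-bit elem → 16 lanes
N=48: ⌈48/16⌉ = 3 iters; last vl = 48 − 2×16 = 16

[iterations, last_vl] = [3, 16]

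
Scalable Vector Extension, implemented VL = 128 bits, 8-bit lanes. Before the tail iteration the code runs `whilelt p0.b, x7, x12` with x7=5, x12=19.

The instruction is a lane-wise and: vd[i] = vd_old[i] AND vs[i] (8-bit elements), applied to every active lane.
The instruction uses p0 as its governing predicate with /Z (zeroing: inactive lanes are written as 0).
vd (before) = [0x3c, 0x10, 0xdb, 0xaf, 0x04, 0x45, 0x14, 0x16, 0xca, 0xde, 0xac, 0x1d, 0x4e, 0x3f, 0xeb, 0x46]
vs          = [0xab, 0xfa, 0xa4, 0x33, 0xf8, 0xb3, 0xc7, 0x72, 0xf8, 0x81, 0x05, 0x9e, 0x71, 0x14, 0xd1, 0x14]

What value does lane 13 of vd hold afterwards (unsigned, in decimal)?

vd[13] = 20

lane count: 128 div 8 = 16
p0[j] = (5+j < 19); true for j=0..13 → 14 lanes set
vd[0] and(0x3c,0xab) -> 0x28
vd[1] and(0x10,0xfa) -> 0x10
vd[2] and(0xdb,0xa4) -> 0x80
vd[3] and(0xaf,0x33) -> 0x23
vd[4] and(0x04,0xf8) -> 0x00
vd[5] and(0x45,0xb3) -> 0x01
vd[6] and(0x14,0xc7) -> 0x04
vd[7] and(0x16,0x72) -> 0x12
vd[8] and(0xca,0xf8) -> 0xc8
vd[9] and(0xde,0x81) -> 0x80
vd[10] and(0xac,0x05) -> 0x04
vd[11] and(0x1d,0x9e) -> 0x1c
vd[12] and(0x4e,0x71) -> 0x40
vd[13] and(0x3f,0x14) -> 0x14
vd[14] tail/zero -> 0x00
vd[15] tail/zero -> 0x00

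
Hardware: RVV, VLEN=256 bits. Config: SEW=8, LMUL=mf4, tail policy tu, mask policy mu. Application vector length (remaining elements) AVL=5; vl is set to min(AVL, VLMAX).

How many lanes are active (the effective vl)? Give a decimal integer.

VLMAX = (256 × 1/4) / 8 = 8 lanes
vl ← min(5, 8) = 5

vl = 5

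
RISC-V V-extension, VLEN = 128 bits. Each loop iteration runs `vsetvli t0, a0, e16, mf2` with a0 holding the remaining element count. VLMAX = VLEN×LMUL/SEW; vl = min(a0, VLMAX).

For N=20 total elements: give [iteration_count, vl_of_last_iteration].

[iterations, last_vl] = [5, 4]

VLMAX = (128 × 1/2) / 16 = 4 lanes
20 elements at 4/iter → 5 passes, remainder 4 on the last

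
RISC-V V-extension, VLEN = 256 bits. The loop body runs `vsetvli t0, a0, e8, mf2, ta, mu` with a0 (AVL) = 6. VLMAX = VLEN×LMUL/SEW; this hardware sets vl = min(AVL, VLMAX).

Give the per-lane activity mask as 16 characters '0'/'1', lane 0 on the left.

lanes per group: 256·1/2/8 = 16
vl = min(AVL, VLMAX) = min(6, 16) = 6
bits (lane 0 leftmost): 1111110000000000

predicate = 1111110000000000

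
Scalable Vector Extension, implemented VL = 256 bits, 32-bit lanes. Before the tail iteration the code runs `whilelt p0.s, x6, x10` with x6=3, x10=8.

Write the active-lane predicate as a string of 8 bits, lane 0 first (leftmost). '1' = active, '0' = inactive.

lane count: 256 div 32 = 8
active while 3+j < 8, i.e. j ∈ [0,5) capped at 8 ⇒ 5
bits (lane 0 leftmost): 11111000

predicate = 11111000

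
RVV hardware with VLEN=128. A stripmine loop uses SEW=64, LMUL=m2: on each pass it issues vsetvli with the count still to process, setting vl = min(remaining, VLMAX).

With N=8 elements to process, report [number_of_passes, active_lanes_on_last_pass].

VLMAX = (128 × 2) / 64 = 4 lanes
N=8: ⌈8/4⌉ = 2 iters; last vl = 8 − 1×4 = 4

[iterations, last_vl] = [2, 4]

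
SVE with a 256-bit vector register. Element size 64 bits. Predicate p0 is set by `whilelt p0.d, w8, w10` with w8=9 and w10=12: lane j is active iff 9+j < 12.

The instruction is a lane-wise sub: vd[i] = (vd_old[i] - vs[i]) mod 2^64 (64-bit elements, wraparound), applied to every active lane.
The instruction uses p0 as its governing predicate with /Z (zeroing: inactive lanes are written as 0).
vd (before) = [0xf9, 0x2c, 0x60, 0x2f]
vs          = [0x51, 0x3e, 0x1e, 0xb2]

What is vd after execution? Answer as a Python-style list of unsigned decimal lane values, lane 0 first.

register lanes = 256/64 = 4
active while 9+j < 12, i.e. j ∈ [0,3) capped at 4 ⇒ 3
vd[0] sub(0xf9,0x51) -> 0xa8
vd[1] sub(0x2c,0x3e) -> 0xffffffffffffffee
vd[2] sub(0x60,0x1e) -> 0x42
vd[3] tail/zero -> 0x00

vd = [168, 18446744073709551598, 66, 0]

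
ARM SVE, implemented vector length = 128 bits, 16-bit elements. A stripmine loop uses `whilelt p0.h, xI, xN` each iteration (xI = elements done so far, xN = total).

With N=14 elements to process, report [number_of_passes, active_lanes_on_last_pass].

[iterations, last_vl] = [2, 6]

lane count: 128 div 16 = 8
iterations = ceil(14/8) = 2; final-pass vl = 6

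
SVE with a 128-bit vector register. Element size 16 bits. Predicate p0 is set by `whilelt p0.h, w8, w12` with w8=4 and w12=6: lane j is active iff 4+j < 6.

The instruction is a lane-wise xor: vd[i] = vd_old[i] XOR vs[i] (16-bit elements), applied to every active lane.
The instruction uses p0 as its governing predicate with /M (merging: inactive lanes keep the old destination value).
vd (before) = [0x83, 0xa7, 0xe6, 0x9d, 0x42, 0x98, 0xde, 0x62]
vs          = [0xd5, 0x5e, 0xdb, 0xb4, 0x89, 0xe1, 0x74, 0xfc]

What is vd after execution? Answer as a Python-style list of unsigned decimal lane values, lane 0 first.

register lanes = 128/16 = 8
p0[j] = (4+j < 6); true for j=0..1 → 2 lanes set
vd[0] xor(0x83,0xd5) -> 0x56
vd[1] xor(0xa7,0x5e) -> 0xf9
vd[2] tail/keep -> 0xe6
vd[3] tail/keep -> 0x9d
vd[4] tail/keep -> 0x42
vd[5] tail/keep -> 0x98
vd[6] tail/keep -> 0xde
vd[7] tail/keep -> 0x62

vd = [86, 249, 230, 157, 66, 152, 222, 98]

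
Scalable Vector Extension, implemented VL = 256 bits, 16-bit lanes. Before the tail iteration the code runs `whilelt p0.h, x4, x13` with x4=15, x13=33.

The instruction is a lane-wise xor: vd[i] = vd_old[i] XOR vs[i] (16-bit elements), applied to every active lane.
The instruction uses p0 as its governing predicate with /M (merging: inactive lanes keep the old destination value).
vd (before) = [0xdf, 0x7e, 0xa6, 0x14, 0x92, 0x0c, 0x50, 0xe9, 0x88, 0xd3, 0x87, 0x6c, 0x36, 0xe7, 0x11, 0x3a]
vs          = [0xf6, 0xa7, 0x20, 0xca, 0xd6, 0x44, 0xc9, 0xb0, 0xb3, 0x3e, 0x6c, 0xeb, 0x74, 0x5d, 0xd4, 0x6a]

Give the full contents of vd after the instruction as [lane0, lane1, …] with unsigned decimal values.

vd = [41, 217, 134, 222, 68, 72, 153, 89, 59, 237, 235, 135, 66, 186, 197, 80]

register lanes = 256/16 = 16
p0[j] = (15+j < 33); true for j=0..15 → 16 lanes set
[0] xor(0xdf,0xf6) = 0x29
[1] xor(0x7e,0xa7) = 0xd9
[2] xor(0xa6,0x20) = 0x86
[3] xor(0x14,0xca) = 0xde
[4] xor(0x92,0xd6) = 0x44
[5] xor(0x0c,0x44) = 0x48
[6] xor(0x50,0xc9) = 0x99
[7] xor(0xe9,0xb0) = 0x59
[8] xor(0x88,0xb3) = 0x3b
[9] xor(0xd3,0x3e) = 0xed
[10] xor(0x87,0x6c) = 0xeb
[11] xor(0x6c,0xeb) = 0x87
[12] xor(0x36,0x74) = 0x42
[13] xor(0xe7,0x5d) = 0xba
[14] xor(0x11,0xd4) = 0xc5
[15] xor(0x3a,0x6a) = 0x50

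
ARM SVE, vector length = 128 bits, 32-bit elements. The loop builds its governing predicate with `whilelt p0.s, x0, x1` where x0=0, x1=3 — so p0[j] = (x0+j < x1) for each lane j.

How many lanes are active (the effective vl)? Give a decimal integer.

128-bit reg / 32-bit elem → 4 lanes
p0[j] = (0+j < 3); true for j=0..2 → 3 lanes set

vl = 3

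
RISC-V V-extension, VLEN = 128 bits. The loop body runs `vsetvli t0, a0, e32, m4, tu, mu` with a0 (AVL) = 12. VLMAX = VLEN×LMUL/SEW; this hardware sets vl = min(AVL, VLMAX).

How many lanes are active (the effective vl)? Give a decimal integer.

VLMAX = VLEN×LMUL/SEW = 128×4/32 = 16
AVL=12 ≤ VLMAX=16, so vl = 12

vl = 12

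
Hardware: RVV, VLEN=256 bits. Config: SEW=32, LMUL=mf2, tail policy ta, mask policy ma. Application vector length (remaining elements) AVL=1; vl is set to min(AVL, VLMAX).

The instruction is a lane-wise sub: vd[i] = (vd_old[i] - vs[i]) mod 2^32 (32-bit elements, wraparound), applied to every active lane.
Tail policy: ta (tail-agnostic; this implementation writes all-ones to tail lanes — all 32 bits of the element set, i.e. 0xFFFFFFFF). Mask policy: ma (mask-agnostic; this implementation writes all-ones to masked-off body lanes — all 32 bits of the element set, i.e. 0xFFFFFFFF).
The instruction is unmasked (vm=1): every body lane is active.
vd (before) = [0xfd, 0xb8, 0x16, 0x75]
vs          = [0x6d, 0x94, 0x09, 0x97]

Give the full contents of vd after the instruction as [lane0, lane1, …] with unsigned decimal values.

vd = [144, 4294967295, 4294967295, 4294967295]

VLMAX = (256 × 1/2) / 32 = 4 lanes
vl ← min(1, 4) = 1
vd[0] sub(0xfd,0x6d) -> 0x90
vd[1] tail/ones -> 0xffffffff
vd[2] tail/ones -> 0xffffffff
vd[3] tail/ones -> 0xffffffff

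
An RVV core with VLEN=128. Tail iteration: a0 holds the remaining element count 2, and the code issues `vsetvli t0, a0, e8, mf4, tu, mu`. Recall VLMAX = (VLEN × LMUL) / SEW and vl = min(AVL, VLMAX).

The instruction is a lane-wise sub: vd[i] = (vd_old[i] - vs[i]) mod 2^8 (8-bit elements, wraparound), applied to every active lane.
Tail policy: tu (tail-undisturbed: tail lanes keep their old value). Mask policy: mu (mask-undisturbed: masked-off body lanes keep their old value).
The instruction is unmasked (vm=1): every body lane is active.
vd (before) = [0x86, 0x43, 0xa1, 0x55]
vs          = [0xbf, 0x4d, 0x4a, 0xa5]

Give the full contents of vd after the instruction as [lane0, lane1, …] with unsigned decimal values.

lanes per group: 128·1/4/8 = 4
AVL=2 ≤ VLMAX=4, so vl = 2
[0] sub(0x86,0xbf) = 0xc7
[1] sub(0x43,0x4d) = 0xf6
[2] tail/keep = 0xa1
[3] tail/keep = 0x55

vd = [199, 246, 161, 85]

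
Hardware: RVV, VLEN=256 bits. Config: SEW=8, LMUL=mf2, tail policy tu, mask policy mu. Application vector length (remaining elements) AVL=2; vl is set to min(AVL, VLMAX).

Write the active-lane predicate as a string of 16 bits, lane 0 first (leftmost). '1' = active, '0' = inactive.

predicate = 1100000000000000

VLMAX = VLEN×LMUL/SEW = 256×1/2/8 = 16
vl ← min(2, 16) = 2
bits (lane 0 leftmost): 1100000000000000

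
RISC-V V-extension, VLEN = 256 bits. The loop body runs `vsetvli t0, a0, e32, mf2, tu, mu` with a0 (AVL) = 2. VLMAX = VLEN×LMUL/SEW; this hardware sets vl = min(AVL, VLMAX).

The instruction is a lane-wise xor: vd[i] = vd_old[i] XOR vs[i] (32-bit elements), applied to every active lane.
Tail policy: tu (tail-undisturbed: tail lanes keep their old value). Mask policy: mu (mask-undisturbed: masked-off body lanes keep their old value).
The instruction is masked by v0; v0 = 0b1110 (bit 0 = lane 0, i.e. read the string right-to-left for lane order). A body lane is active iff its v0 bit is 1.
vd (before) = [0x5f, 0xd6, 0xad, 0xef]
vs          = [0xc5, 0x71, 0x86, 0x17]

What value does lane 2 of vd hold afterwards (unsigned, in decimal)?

VLMAX = (256 × 1/2) / 32 = 4 lanes
vl ← min(2, 4) = 2
lane  0: mask-off/keep ⇒ 0x5f
lane  1: xor(0xd6,0x71) ⇒ 0xa7
lane  2: tail/keep ⇒ 0xad
lane  3: tail/keep ⇒ 0xef

vd[2] = 173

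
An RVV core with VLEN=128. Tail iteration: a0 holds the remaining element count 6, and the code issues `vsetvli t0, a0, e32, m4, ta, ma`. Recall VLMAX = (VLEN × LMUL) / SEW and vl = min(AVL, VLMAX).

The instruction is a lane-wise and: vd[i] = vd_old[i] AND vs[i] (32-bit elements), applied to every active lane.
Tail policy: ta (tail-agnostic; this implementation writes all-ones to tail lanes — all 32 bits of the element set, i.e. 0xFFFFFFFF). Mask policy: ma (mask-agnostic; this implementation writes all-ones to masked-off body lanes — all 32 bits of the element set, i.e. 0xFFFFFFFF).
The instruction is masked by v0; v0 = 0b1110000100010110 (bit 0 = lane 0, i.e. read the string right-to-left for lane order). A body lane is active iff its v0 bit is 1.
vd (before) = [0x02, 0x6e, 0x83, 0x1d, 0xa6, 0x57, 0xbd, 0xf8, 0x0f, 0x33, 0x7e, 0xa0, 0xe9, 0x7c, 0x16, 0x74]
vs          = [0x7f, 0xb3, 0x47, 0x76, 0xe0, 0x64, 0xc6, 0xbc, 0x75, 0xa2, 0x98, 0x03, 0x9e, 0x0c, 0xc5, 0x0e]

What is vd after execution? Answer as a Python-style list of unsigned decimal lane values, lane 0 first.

vd = [4294967295, 34, 3, 4294967295, 160, 4294967295, 4294967295, 4294967295, 4294967295, 4294967295, 4294967295, 4294967295, 4294967295, 4294967295, 4294967295, 4294967295]

VLMAX = VLEN×LMUL/SEW = 128×4/32 = 16
AVL=6 ≤ VLMAX=16, so vl = 6
[0] mask-off/ones = 0xffffffff
[1] and(0x6e,0xb3) = 0x22
[2] and(0x83,0x47) = 0x03
[3] mask-off/ones = 0xffffffff
[4] and(0xa6,0xe0) = 0xa0
[5] mask-off/ones = 0xffffffff
[6] tail/ones = 0xffffffff
[7] tail/ones = 0xffffffff
[8] tail/ones = 0xffffffff
[9] tail/ones = 0xffffffff
[10] tail/ones = 0xffffffff
[11] tail/ones = 0xffffffff
[12] tail/ones = 0xffffffff
[13] tail/ones = 0xffffffff
[14] tail/ones = 0xffffffff
[15] tail/ones = 0xffffffff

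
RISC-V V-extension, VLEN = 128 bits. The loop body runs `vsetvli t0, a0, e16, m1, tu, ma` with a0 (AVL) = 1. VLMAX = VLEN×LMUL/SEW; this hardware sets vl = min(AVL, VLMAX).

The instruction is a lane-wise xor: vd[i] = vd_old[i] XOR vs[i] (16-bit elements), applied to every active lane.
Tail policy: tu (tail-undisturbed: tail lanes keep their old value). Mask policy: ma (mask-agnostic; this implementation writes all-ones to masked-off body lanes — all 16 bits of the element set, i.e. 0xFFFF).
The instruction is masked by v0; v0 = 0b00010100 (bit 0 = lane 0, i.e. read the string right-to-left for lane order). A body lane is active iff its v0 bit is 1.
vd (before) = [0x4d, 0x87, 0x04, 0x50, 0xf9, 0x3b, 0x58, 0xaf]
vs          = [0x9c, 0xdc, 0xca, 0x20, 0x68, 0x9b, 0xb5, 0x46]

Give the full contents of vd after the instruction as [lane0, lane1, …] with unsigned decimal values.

lanes per group: 128·1/16 = 8
vl = min(AVL, VLMAX) = min(1, 8) = 1
  i=0: mask-off/ones → 65535
  i=1: tail/keep → 135
  i=2: tail/keep → 4
  i=3: tail/keep → 80
  i=4: tail/keep → 249
  i=5: tail/keep → 59
  i=6: tail/keep → 88
  i=7: tail/keep → 175

vd = [65535, 135, 4, 80, 249, 59, 88, 175]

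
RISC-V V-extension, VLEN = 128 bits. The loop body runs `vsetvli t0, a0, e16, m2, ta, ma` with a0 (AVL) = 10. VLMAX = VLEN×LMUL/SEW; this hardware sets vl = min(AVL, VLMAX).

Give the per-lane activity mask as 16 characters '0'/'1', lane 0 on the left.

lanes per group: 128·2/16 = 16
vl = min(AVL, VLMAX) = min(10, 16) = 10
bits (lane 0 leftmost): 1111111111000000

predicate = 1111111111000000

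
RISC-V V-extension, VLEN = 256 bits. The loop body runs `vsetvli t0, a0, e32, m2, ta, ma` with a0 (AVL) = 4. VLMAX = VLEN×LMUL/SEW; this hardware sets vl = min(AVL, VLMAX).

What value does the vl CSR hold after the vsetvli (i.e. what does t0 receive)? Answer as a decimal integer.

vl = 4

lanes per group: 256·2/32 = 16
AVL=4 ≤ VLMAX=16, so vl = 4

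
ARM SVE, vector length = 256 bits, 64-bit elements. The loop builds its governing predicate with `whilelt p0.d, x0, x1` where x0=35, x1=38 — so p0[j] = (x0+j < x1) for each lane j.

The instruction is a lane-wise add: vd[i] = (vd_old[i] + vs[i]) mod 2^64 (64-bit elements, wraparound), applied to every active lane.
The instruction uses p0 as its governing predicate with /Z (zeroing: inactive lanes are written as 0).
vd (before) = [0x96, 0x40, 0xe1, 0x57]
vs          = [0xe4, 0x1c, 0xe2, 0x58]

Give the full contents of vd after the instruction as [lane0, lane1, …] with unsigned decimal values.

vd = [378, 92, 451, 0]

256-bit reg / 64-bit elem → 4 lanes
whilelt: lane j active iff 35+j < 38 → j < 3 → 3 active
  i=0: add(0x96,0xe4) → 378
  i=1: add(0x40,0x1c) → 92
  i=2: add(0xe1,0xe2) → 451
  i=3: tail/zero → 0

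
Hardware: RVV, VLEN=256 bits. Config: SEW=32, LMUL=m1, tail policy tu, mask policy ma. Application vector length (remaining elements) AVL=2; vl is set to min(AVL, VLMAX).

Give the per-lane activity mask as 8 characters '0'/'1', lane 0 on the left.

predicate = 11000000

lanes per group: 256·1/32 = 8
vl ← min(2, 8) = 2
bits (lane 0 leftmost): 11000000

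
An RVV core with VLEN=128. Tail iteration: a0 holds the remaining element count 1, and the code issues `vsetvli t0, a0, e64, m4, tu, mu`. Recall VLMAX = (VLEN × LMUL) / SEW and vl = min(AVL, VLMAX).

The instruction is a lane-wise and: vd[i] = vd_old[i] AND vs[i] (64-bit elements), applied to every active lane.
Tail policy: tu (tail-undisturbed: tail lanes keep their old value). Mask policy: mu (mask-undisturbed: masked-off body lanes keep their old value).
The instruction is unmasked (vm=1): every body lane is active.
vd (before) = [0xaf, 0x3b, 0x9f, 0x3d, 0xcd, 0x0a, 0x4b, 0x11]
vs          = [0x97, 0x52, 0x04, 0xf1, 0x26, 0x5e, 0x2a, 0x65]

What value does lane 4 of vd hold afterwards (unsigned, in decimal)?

vd[4] = 205

VLMAX = VLEN×LMUL/SEW = 128×4/64 = 8
vl ← min(1, 8) = 1
[0] and(0xaf,0x97) = 0x87
[1] tail/keep = 0x3b
[2] tail/keep = 0x9f
[3] tail/keep = 0x3d
[4] tail/keep = 0xcd
[5] tail/keep = 0x0a
[6] tail/keep = 0x4b
[7] tail/keep = 0x11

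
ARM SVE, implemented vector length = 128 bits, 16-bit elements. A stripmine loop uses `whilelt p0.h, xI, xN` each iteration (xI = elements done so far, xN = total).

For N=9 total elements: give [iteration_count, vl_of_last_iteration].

[iterations, last_vl] = [2, 1]

register lanes = 128/16 = 8
iterations = ceil(9/8) = 2; final-pass vl = 1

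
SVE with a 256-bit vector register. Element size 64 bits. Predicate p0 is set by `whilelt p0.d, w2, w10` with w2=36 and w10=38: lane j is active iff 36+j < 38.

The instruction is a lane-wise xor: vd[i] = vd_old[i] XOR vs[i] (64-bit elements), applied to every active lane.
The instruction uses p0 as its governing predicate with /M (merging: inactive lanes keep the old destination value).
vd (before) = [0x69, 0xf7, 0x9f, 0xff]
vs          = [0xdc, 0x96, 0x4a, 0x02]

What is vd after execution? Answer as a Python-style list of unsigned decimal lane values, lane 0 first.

register lanes = 256/64 = 4
p0[j] = (36+j < 38); true for j=0..1 → 2 lanes set
  i=0: xor(0x69,0xdc) → 181
  i=1: xor(0xf7,0x96) → 97
  i=2: tail/keep → 159
  i=3: tail/keep → 255

vd = [181, 97, 159, 255]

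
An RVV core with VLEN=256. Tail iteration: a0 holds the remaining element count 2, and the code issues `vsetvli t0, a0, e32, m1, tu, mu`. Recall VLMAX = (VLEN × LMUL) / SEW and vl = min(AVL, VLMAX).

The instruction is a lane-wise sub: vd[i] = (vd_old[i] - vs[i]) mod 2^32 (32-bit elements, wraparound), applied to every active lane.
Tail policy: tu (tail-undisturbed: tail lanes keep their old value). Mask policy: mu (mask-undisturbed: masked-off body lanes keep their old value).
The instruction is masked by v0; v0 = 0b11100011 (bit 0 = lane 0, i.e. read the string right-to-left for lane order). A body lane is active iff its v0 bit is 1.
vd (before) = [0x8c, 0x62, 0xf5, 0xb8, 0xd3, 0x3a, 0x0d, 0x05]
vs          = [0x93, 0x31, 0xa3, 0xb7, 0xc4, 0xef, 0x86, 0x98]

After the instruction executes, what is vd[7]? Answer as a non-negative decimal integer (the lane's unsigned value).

VLMAX = VLEN×LMUL/SEW = 256×1/32 = 8
vl = min(AVL, VLMAX) = min(2, 8) = 2
vd[0] sub(0x8c,0x93) -> 0xfffffff9
vd[1] sub(0x62,0x31) -> 0x31
vd[2] tail/keep -> 0xf5
vd[3] tail/keep -> 0xb8
vd[4] tail/keep -> 0xd3
vd[5] tail/keep -> 0x3a
vd[6] tail/keep -> 0x0d
vd[7] tail/keep -> 0x05

vd[7] = 5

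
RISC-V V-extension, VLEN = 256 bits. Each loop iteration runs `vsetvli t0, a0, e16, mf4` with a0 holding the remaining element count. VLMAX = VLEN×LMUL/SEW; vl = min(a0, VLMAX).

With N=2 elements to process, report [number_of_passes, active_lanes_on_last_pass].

[iterations, last_vl] = [1, 2]

VLMAX = VLEN×LMUL/SEW = 256×1/4/16 = 4
iterations = ceil(2/4) = 1; final-pass vl = 2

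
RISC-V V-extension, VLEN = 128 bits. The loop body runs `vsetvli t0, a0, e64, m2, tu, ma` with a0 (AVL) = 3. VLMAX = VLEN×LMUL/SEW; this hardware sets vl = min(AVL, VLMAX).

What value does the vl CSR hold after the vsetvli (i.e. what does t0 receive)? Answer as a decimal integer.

lanes per group: 128·2/64 = 4
AVL=3 ≤ VLMAX=4, so vl = 3

vl = 3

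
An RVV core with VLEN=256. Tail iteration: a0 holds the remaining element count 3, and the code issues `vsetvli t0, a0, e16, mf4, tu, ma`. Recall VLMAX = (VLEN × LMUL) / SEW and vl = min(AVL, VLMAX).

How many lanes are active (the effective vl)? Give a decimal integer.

VLMAX = (256 × 1/4) / 16 = 4 lanes
AVL=3 ≤ VLMAX=4, so vl = 3

vl = 3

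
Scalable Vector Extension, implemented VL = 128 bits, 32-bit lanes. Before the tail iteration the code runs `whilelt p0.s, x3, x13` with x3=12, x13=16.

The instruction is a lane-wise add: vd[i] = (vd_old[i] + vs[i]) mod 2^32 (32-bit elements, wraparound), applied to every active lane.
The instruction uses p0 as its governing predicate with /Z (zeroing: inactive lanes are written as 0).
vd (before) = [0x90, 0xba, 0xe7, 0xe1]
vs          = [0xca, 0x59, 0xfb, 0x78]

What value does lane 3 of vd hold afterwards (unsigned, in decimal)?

vd[3] = 345

lane count: 128 div 32 = 4
p0[j] = (12+j < 16); true for j=0..3 → 4 lanes set
vd[0] add(0x90,0xca) -> 0x15a
vd[1] add(0xba,0x59) -> 0x113
vd[2] add(0xe7,0xfb) -> 0x1e2
vd[3] add(0xe1,0x78) -> 0x159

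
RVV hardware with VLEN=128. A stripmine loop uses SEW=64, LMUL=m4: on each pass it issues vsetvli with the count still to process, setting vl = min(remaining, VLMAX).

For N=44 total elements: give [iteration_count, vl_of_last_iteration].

[iterations, last_vl] = [6, 4]

VLMAX = VLEN×LMUL/SEW = 128×4/64 = 8
N=44: ⌈44/8⌉ = 6 iters; last vl = 44 − 5×8 = 4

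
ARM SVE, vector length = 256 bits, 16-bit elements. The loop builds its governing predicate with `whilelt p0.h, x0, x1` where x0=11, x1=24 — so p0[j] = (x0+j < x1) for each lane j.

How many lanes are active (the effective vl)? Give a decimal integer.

vl = 13

lane count: 256 div 16 = 16
active while 11+j < 24, i.e. j ∈ [0,13) capped at 16 ⇒ 13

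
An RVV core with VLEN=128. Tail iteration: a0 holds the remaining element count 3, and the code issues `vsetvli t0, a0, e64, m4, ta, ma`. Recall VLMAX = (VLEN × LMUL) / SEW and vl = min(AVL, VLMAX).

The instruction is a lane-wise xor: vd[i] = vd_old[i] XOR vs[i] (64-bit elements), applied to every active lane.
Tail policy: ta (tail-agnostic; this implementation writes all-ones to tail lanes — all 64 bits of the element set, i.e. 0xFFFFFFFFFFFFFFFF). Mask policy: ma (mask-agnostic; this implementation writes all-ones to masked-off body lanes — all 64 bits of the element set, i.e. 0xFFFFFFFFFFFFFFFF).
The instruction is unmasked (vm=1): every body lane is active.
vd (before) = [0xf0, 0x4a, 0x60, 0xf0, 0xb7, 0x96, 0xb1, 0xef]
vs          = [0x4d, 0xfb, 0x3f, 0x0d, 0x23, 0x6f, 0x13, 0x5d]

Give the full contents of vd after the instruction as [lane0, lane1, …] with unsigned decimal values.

VLMAX = VLEN×LMUL/SEW = 128×4/64 = 8
AVL=3 ≤ VLMAX=8, so vl = 3
[0] xor(0xf0,0x4d) = 0xbd
[1] xor(0x4a,0xfb) = 0xb1
[2] xor(0x60,0x3f) = 0x5f
[3] tail/ones = 0xffffffffffffffff
[4] tail/ones = 0xffffffffffffffff
[5] tail/ones = 0xffffffffffffffff
[6] tail/ones = 0xffffffffffffffff
[7] tail/ones = 0xffffffffffffffff

vd = [189, 177, 95, 18446744073709551615, 18446744073709551615, 18446744073709551615, 18446744073709551615, 18446744073709551615]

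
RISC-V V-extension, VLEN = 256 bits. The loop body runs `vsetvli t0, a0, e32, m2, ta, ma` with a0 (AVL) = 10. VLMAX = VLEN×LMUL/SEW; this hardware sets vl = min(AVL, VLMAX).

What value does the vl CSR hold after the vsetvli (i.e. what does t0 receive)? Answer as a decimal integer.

vl = 10

VLMAX = VLEN×LMUL/SEW = 256×2/32 = 16
vl ← min(10, 16) = 10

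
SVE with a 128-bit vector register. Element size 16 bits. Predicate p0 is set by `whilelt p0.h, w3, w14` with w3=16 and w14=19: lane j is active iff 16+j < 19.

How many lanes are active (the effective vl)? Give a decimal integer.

vl = 3

128-bit reg / 16-bit elem → 8 lanes
whilelt: lane j active iff 16+j < 19 → j < 3 → 3 active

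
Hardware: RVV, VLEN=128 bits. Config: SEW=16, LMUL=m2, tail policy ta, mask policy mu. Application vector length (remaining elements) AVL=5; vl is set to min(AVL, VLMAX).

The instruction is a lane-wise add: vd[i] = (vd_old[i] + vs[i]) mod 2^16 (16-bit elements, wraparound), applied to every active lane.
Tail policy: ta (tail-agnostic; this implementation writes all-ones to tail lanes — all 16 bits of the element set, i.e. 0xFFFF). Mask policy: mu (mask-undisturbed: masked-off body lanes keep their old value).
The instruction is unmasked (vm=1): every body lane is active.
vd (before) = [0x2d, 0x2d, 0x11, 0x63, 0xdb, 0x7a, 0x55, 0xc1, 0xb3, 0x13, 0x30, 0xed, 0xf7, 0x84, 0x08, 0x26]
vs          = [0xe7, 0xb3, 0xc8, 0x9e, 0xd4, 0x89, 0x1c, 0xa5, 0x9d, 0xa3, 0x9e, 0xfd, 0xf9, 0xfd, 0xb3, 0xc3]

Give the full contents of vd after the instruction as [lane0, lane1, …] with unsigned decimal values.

lanes per group: 128·2/16 = 16
vl = min(AVL, VLMAX) = min(5, 16) = 5
vd[0] add(0x2d,0xe7) -> 0x114
vd[1] add(0x2d,0xb3) -> 0xe0
vd[2] add(0x11,0xc8) -> 0xd9
vd[3] add(0x63,0x9e) -> 0x101
vd[4] add(0xdb,0xd4) -> 0x1af
vd[5] tail/ones -> 0xffff
vd[6] tail/ones -> 0xffff
vd[7] tail/ones -> 0xffff
vd[8] tail/ones -> 0xffff
vd[9] tail/ones -> 0xffff
vd[10] tail/ones -> 0xffff
vd[11] tail/ones -> 0xffff
vd[12] tail/ones -> 0xffff
vd[13] tail/ones -> 0xffff
vd[14] tail/ones -> 0xffff
vd[15] tail/ones -> 0xffff

vd = [276, 224, 217, 257, 431, 65535, 65535, 65535, 65535, 65535, 65535, 65535, 65535, 65535, 65535, 65535]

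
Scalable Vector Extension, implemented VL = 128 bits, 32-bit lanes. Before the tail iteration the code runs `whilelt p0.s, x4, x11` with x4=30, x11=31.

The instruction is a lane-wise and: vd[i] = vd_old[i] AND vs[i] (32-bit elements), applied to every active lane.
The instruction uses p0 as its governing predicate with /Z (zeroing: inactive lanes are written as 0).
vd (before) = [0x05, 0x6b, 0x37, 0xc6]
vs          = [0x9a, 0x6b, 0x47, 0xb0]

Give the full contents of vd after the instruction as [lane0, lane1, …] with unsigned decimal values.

vd = [0, 0, 0, 0]

register lanes = 128/32 = 4
active while 30+j < 31, i.e. j ∈ [0,1) capped at 4 ⇒ 1
vd[0] and(0x05,0x9a) -> 0x00
vd[1] tail/zero -> 0x00
vd[2] tail/zero -> 0x00
vd[3] tail/zero -> 0x00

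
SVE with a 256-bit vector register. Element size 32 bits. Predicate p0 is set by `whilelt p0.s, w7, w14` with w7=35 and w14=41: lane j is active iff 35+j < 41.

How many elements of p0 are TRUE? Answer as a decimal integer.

register lanes = 256/32 = 8
whilelt: lane j active iff 35+j < 41 → j < 6 → 6 active

vl = 6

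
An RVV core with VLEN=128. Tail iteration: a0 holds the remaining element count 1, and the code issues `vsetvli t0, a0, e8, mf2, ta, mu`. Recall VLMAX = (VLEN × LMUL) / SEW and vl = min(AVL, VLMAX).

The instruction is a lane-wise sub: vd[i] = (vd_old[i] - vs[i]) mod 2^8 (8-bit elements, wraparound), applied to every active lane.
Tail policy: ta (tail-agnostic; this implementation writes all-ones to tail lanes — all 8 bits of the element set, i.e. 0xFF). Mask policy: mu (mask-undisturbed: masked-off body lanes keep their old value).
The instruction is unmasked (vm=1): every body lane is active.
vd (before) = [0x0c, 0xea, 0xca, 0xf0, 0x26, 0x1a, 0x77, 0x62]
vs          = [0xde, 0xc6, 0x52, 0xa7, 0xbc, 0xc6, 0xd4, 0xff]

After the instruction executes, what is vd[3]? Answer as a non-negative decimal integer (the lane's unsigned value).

VLMAX = (128 × 1/2) / 8 = 8 lanes
vl = min(AVL, VLMAX) = min(1, 8) = 1
  i=0: sub(0x0c,0xde) → 46
  i=1: tail/ones → 255
  i=2: tail/ones → 255
  i=3: tail/ones → 255
  i=4: tail/ones → 255
  i=5: tail/ones → 255
  i=6: tail/ones → 255
  i=7: tail/ones → 255

vd[3] = 255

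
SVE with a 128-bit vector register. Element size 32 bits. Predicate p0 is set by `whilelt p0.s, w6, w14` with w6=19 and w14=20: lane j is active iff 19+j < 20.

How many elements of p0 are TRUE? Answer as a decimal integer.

128-bit reg / 32-bit elem → 4 lanes
active while 19+j < 20, i.e. j ∈ [0,1) capped at 4 ⇒ 1

vl = 1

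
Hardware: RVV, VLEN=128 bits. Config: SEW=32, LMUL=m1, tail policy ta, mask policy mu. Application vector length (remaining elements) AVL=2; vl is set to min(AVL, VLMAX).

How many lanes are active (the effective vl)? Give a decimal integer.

vl = 2

VLMAX = (128 × 1) / 32 = 4 lanes
vl ← min(2, 4) = 2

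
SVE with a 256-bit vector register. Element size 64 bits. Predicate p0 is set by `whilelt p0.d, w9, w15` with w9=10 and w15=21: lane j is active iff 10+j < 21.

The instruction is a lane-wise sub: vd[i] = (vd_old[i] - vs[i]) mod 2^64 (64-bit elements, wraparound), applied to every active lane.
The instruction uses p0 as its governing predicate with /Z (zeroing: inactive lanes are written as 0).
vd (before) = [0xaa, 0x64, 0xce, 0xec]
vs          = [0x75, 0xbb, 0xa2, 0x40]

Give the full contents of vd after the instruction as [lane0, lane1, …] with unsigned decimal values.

vd = [53, 18446744073709551529, 44, 172]

register lanes = 256/64 = 4
whilelt: lane j active iff 10+j < 21 → j < 11 → 4 active
vd[0] sub(0xaa,0x75) -> 0x35
vd[1] sub(0x64,0xbb) -> 0xffffffffffffffa9
vd[2] sub(0xce,0xa2) -> 0x2c
vd[3] sub(0xec,0x40) -> 0xac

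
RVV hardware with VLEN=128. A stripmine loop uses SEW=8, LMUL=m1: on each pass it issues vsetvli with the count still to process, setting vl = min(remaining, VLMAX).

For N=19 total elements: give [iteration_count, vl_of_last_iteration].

[iterations, last_vl] = [2, 3]

lanes per group: 128·1/8 = 16
iterations = ceil(19/16) = 2; final-pass vl = 3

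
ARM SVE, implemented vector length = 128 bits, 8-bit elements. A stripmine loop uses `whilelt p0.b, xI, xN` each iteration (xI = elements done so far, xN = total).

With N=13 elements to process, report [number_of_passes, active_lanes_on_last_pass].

lane count: 128 div 8 = 16
13 elements at 16/iter → 1 passes, remainder 13 on the last

[iterations, last_vl] = [1, 13]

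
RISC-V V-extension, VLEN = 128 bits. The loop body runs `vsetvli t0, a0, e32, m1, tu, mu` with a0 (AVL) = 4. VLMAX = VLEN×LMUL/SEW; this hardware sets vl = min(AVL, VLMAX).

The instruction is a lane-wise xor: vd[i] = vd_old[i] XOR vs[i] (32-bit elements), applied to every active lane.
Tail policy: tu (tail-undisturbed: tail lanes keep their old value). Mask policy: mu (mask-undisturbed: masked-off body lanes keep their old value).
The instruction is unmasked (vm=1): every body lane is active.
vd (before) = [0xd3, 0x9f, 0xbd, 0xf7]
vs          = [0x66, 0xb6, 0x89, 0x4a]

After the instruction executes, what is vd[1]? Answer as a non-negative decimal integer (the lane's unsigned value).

vd[1] = 41

lanes per group: 128·1/32 = 4
AVL=4 ≤ VLMAX=4, so vl = 4
[0] xor(0xd3,0x66) = 0xb5
[1] xor(0x9f,0xb6) = 0x29
[2] xor(0xbd,0x89) = 0x34
[3] xor(0xf7,0x4a) = 0xbd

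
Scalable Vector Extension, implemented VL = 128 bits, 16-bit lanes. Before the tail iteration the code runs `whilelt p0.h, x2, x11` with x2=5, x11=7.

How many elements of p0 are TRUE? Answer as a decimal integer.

lane count: 128 div 16 = 8
p0[j] = (5+j < 7); true for j=0..1 → 2 lanes set

vl = 2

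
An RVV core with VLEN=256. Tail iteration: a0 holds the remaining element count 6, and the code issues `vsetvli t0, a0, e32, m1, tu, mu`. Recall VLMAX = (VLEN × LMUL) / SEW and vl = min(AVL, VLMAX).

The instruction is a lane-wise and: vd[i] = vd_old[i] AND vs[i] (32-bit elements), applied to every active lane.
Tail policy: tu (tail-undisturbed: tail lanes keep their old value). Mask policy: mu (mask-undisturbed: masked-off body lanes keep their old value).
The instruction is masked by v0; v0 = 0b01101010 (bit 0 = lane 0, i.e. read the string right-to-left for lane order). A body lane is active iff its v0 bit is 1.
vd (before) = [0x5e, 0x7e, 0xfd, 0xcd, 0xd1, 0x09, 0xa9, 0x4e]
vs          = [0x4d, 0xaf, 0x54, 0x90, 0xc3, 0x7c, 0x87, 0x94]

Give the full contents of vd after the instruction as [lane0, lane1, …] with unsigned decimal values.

vd = [94, 46, 253, 128, 209, 8, 169, 78]

lanes per group: 256·1/32 = 8
vl ← min(6, 8) = 6
vd[0] mask-off/keep -> 0x5e
vd[1] and(0x7e,0xaf) -> 0x2e
vd[2] mask-off/keep -> 0xfd
vd[3] and(0xcd,0x90) -> 0x80
vd[4] mask-off/keep -> 0xd1
vd[5] and(0x09,0x7c) -> 0x08
vd[6] tail/keep -> 0xa9
vd[7] tail/keep -> 0x4e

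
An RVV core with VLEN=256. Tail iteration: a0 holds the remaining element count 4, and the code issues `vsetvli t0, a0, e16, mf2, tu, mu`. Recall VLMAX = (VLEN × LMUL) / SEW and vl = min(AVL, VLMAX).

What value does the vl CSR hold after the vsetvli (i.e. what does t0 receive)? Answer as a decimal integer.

VLMAX = VLEN×LMUL/SEW = 256×1/2/16 = 8
AVL=4 ≤ VLMAX=8, so vl = 4

vl = 4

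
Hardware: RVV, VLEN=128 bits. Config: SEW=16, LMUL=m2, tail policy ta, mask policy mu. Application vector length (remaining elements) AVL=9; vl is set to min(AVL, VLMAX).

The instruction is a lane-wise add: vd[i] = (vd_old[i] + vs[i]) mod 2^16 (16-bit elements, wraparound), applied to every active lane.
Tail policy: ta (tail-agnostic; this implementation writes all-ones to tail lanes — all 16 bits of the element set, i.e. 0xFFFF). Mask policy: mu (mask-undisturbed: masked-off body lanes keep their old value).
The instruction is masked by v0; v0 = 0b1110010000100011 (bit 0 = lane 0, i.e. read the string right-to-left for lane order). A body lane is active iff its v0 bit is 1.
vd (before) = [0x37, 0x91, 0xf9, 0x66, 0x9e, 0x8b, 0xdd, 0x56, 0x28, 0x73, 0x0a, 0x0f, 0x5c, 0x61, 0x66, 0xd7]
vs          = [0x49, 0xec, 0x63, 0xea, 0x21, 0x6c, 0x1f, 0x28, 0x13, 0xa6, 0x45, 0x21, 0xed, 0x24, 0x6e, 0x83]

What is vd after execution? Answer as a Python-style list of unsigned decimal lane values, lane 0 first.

VLMAX = (128 × 2) / 16 = 16 lanes
vl = min(AVL, VLMAX) = min(9, 16) = 9
  i=0: add(0x37,0x49) → 128
  i=1: add(0x91,0xec) → 381
  i=2: mask-off/keep → 249
  i=3: mask-off/keep → 102
  i=4: mask-off/keep → 158
  i=5: add(0x8b,0x6c) → 247
  i=6: mask-off/keep → 221
  i=7: mask-off/keep → 86
  i=8: mask-off/keep → 40
  i=9: tail/ones → 65535
  i=10: tail/ones → 65535
  i=11: tail/ones → 65535
  i=12: tail/ones → 65535
  i=13: tail/ones → 65535
  i=14: tail/ones → 65535
  i=15: tail/ones → 65535

vd = [128, 381, 249, 102, 158, 247, 221, 86, 40, 65535, 65535, 65535, 65535, 65535, 65535, 65535]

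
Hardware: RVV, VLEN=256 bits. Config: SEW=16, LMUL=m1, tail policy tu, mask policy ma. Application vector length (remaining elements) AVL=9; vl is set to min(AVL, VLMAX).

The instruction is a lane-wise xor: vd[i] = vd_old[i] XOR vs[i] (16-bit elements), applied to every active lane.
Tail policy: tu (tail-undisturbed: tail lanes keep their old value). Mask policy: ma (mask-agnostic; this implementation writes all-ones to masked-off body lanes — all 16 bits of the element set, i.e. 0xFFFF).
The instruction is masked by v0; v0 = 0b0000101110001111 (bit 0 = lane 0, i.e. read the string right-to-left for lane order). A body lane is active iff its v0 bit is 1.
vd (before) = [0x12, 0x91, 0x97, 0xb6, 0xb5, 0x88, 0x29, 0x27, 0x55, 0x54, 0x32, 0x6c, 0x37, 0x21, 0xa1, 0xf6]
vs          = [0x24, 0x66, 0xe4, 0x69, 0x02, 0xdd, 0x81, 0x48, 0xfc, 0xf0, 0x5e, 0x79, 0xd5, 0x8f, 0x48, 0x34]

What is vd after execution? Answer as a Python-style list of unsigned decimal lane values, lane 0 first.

lanes per group: 256·1/16 = 16
vl ← min(9, 16) = 9
vd[0] xor(0x12,0x24) -> 0x36
vd[1] xor(0x91,0x66) -> 0xf7
vd[2] xor(0x97,0xe4) -> 0x73
vd[3] xor(0xb6,0x69) -> 0xdf
vd[4] mask-off/ones -> 0xffff
vd[5] mask-off/ones -> 0xffff
vd[6] mask-off/ones -> 0xffff
vd[7] xor(0x27,0x48) -> 0x6f
vd[8] xor(0x55,0xfc) -> 0xa9
vd[9] tail/keep -> 0x54
vd[10] tail/keep -> 0x32
vd[11] tail/keep -> 0x6c
vd[12] tail/keep -> 0x37
vd[13] tail/keep -> 0x21
vd[14] tail/keep -> 0xa1
vd[15] tail/keep -> 0xf6

vd = [54, 247, 115, 223, 65535, 65535, 65535, 111, 169, 84, 50, 108, 55, 33, 161, 246]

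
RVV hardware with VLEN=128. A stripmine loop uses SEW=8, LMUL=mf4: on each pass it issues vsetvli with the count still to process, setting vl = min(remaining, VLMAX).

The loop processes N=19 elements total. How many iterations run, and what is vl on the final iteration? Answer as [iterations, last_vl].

[iterations, last_vl] = [5, 3]

VLMAX = VLEN×LMUL/SEW = 128×1/4/8 = 4
19 elements at 4/iter → 5 passes, remainder 3 on the last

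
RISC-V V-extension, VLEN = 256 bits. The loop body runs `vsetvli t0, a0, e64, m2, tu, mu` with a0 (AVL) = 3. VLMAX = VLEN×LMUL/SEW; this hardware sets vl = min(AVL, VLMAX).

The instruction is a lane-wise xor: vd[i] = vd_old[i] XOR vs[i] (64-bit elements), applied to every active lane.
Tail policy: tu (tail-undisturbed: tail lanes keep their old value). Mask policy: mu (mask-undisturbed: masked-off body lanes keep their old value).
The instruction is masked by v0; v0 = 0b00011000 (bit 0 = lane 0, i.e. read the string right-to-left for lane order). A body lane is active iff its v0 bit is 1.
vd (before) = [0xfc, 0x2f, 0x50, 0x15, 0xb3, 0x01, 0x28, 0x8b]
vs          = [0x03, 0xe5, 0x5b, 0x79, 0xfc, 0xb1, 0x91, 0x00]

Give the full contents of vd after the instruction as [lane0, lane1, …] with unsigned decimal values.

lanes per group: 256·2/64 = 8
vl ← min(3, 8) = 3
lane  0: mask-off/keep ⇒ 0xfc
lane  1: mask-off/keep ⇒ 0x2f
lane  2: mask-off/keep ⇒ 0x50
lane  3: tail/keep ⇒ 0x15
lane  4: tail/keep ⇒ 0xb3
lane  5: tail/keep ⇒ 0x01
lane  6: tail/keep ⇒ 0x28
lane  7: tail/keep ⇒ 0x8b

vd = [252, 47, 80, 21, 179, 1, 40, 139]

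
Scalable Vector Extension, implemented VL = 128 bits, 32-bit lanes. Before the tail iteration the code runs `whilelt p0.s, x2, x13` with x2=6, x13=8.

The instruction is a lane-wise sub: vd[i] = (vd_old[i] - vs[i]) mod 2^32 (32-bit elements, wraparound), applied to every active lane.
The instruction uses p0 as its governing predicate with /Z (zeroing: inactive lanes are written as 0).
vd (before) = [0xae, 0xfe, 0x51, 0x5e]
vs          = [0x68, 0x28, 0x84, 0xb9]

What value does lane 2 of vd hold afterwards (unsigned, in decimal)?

register lanes = 128/32 = 4
active while 6+j < 8, i.e. j ∈ [0,2) capped at 4 ⇒ 2
vd[0] sub(0xae,0x68) -> 0x46
vd[1] sub(0xfe,0x28) -> 0xd6
vd[2] tail/zero -> 0x00
vd[3] tail/zero -> 0x00

vd[2] = 0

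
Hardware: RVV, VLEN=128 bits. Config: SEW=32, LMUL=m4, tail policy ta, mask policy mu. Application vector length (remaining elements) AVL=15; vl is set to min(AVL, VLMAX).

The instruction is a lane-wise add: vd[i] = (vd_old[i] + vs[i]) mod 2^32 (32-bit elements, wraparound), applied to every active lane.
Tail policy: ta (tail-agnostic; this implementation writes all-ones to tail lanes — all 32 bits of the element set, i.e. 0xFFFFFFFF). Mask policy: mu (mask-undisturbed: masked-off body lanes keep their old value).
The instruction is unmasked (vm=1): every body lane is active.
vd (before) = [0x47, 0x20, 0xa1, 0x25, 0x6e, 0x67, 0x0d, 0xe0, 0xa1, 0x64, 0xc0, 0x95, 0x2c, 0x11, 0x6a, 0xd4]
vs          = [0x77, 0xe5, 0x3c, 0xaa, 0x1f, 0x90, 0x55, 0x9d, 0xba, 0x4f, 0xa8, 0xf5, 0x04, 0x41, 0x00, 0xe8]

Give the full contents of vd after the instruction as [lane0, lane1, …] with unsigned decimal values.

vd = [190, 261, 221, 207, 141, 247, 98, 381, 347, 179, 360, 394, 48, 82, 106, 4294967295]

VLMAX = (128 × 4) / 32 = 16 lanes
vl = min(AVL, VLMAX) = min(15, 16) = 15
  i=0: add(0x47,0x77) → 190
  i=1: add(0x20,0xe5) → 261
  i=2: add(0xa1,0x3c) → 221
  i=3: add(0x25,0xaa) → 207
  i=4: add(0x6e,0x1f) → 141
  i=5: add(0x67,0x90) → 247
  i=6: add(0x0d,0x55) → 98
  i=7: add(0xe0,0x9d) → 381
  i=8: add(0xa1,0xba) → 347
  i=9: add(0x64,0x4f) → 179
  i=10: add(0xc0,0xa8) → 360
  i=11: add(0x95,0xf5) → 394
  i=12: add(0x2c,0x04) → 48
  i=13: add(0x11,0x41) → 82
  i=14: add(0x6a,0x00) → 106
  i=15: tail/ones → 4294967295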